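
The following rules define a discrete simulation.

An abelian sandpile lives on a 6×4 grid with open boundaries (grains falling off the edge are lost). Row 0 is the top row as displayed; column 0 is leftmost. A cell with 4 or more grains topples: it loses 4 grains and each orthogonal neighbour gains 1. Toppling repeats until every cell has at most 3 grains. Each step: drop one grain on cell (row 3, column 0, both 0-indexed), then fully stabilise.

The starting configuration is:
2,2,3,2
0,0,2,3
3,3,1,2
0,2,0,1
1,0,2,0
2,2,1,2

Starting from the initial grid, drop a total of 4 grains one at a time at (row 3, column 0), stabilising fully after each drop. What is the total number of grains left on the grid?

[0] 2,2,3,2
0,0,2,3
3,3,1,2
0,2,0,1
1,0,2,0
2,2,1,2
[1] 2,2,3,2
0,0,2,3
3,3,1,2
1,2,0,1
1,0,2,0
2,2,1,2
[2] 2,2,3,2
0,0,2,3
3,3,1,2
2,2,0,1
1,0,2,0
2,2,1,2
[3] 2,2,3,2
0,0,2,3
3,3,1,2
3,2,0,1
1,0,2,0
2,2,1,2
[4] 2,2,3,2
1,1,2,3
1,1,2,2
2,0,1,1
2,1,2,0
2,2,1,2

38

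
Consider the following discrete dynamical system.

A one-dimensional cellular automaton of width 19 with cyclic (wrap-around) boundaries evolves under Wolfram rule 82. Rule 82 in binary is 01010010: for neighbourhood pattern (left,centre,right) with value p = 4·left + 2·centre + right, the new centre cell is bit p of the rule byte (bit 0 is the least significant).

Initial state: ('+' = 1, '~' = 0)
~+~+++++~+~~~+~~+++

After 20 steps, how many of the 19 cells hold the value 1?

k=0  ~+~+++++~+~~~+~~+++
k=1  ~~~~~~~+~~+~+~++~~+
k=2  +~~~~~+~++~~~~~+++~
k=3  ~+~~~+~~~++~~~+~~+~
k=4  +~+~+~+~+~++~+~++~+
k=5  +~~~~~~~~~~+~~~~+~~
k=6  ~+~~~~~~~~+~+~~+~++
k=7  ~~+~~~~~~+~~~++~~~+
k=8  ++~+~~~~+~+~+~++~+~
k=9  ~+~~+~~+~~~~~~~+~~~
k=10  +~++~++~+~~~~~+~+~~
k=11  ~~~+~~+~~+~~~+~~~++
k=12  +~+~++~++~+~+~+~+~+
k=13  +~~~~+~~+~~~~~~~~~~
k=14  ~+~~+~++~+~~~~~~~~+
k=15  ~~++~~~+~~+~~~~~~+~
k=16  ~+~++~+~++~+~~~~+~+
k=17  ~~~~+~~~~+~~+~~+~~~
k=18  ~~~+~+~~+~++~++~+~~
k=19  ~~+~~~++~~~+~~+~~+~
k=20  ~+~+~+~++~+~++~++~+

11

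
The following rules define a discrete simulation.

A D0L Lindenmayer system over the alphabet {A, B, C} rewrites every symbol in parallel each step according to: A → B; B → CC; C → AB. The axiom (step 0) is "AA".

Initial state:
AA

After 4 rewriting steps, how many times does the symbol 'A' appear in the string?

0

[0] AA
[1] BB
[2] CCCC
[3] ABABABAB
[4] BCCBCCBCCBCC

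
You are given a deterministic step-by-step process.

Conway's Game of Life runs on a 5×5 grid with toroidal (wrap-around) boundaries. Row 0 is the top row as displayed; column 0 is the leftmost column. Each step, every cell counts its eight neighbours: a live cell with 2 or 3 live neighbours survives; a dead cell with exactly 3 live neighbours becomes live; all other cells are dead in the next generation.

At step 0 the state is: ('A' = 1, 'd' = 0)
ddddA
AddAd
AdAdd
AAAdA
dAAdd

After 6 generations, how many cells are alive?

6

0) ddddA
AddAd
AdAdd
AAAdA
dAAdd
1) AAAAA
AAdAd
ddAdd
ddddA
ddAdA
2) ddddd
ddddd
AAAAA
ddddd
ddAdd
3) ddddd
AAAAA
AAAAA
AdddA
ddddd
4) AAAAA
ddddd
ddddd
ddAdd
ddddd
5) AAAAA
AAAAA
ddddd
ddddd
AdddA
6) ddddd
ddddd
AAAAA
ddddd
ddAdd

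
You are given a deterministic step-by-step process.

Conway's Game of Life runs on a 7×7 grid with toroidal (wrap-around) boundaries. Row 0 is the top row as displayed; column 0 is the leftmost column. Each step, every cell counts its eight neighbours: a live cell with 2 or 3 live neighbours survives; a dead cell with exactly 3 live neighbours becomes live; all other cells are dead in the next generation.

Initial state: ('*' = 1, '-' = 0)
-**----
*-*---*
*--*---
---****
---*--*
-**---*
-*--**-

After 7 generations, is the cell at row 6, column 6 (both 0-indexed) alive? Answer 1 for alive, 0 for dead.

k=0  -**----
*-*---*
*--*---
---****
---*--*
-**---*
-*--**-
k=1  --**-**
*-**--*
****---
*-**-**
---*--*
-****-*
---*-*-
k=2  **---*-
-----*-
-----*-
-----*-
-------
*-----*
**-----
k=3  **-----
----**-
----***
-------
------*
**----*
-------
k=4  -------
*---*--
----*-*
------*
------*
*-----*
------*
k=5  -------
-----*-
*-----*
*-----*
-----**
*----**
*-----*
k=6  ------*
------*
*----*-
-------
-------
-------
*----*-
k=7  *----**
*----**
------*
-------
-------
-------
------*

1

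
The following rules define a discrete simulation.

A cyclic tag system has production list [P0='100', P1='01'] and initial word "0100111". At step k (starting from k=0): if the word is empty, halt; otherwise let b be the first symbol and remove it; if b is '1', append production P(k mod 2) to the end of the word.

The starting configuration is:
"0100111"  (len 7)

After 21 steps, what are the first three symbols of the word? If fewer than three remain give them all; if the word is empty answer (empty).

t=0: "0100111"  (len 7)
t=1: "100111"  (len 6)
t=2: "0011101"  (len 7)
t=3: "011101"  (len 6)
t=4: "11101"  (len 5)
t=5: "1101100"  (len 7)
t=6: "10110001"  (len 8)
t=7: "0110001100"  (len 10)
t=8: "110001100"  (len 9)
t=9: "10001100100"  (len 11)
t=10: "000110010001"  (len 12)
t=11: "00110010001"  (len 11)
t=12: "0110010001"  (len 10)
t=13: "110010001"  (len 9)
t=14: "1001000101"  (len 10)
t=15: "001000101100"  (len 12)
t=16: "01000101100"  (len 11)
t=17: "1000101100"  (len 10)
t=18: "00010110001"  (len 11)
t=19: "0010110001"  (len 10)
t=20: "010110001"  (len 9)
t=21: "10110001"  (len 8)

101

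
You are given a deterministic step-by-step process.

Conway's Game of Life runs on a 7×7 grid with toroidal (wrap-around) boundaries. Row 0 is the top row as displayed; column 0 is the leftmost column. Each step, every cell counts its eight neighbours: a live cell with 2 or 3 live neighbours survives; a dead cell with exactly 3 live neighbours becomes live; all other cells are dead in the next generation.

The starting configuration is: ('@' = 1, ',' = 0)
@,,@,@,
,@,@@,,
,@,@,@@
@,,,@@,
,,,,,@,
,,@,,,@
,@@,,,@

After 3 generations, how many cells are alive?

9

[0] @,,@,@,
,@,@@,,
,@,@,@@
@,,,@@,
,,,,,@,
,,@,,,@
,@@,,,@
[1] @,,@,@@
,@,@,,,
,@,@,,@
@,,,,,,
,,,,@@,
@@@,,@@
,@@@,@@
[2] ,,,@,@,
,@,@,@,
,@,,,,,
@,,,@@@
,,,,@@,
,,,,,,,
,,,@,,,
[3] ,,,@,,,
,,,,,,,
,@@,,,,
@,,,@,@
,,,,@,,
,,,,@,,
,,,,@,,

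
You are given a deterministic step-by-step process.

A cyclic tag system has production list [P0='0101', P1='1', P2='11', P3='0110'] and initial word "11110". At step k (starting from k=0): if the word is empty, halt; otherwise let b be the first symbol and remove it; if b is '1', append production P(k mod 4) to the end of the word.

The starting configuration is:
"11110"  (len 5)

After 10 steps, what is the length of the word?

13

t=0: "11110"  (len 5)
t=1: "11100101"  (len 8)
t=2: "11001011"  (len 8)
t=3: "100101111"  (len 9)
t=4: "001011110110"  (len 12)
t=5: "01011110110"  (len 11)
t=6: "1011110110"  (len 10)
t=7: "01111011011"  (len 11)
t=8: "1111011011"  (len 10)
t=9: "1110110110101"  (len 13)
t=10: "1101101101011"  (len 13)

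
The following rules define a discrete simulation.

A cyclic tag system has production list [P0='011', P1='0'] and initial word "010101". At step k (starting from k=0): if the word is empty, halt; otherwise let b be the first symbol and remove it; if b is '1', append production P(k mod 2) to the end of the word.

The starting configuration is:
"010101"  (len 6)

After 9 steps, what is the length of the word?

0

[0] "010101"  (len 6)
[1] "10101"  (len 5)
[2] "01010"  (len 5)
[3] "1010"  (len 4)
[4] "0100"  (len 4)
[5] "100"  (len 3)
[6] "000"  (len 3)
[7] "00"  (len 2)
[8] "0"  (len 1)
[9] (halted — word empty)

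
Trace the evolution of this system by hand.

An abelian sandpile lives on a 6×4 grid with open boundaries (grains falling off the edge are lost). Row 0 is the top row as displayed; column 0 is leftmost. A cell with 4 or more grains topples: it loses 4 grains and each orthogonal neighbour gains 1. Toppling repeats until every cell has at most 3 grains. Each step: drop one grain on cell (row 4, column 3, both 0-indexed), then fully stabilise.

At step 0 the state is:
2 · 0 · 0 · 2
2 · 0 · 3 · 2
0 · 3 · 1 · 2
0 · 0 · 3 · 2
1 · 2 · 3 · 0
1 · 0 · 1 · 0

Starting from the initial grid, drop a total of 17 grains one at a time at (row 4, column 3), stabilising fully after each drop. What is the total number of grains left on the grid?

36

step 0: 2 · 0 · 0 · 2
2 · 0 · 3 · 2
0 · 3 · 1 · 2
0 · 0 · 3 · 2
1 · 2 · 3 · 0
1 · 0 · 1 · 0
step 1: 2 · 0 · 0 · 2
2 · 0 · 3 · 2
0 · 3 · 1 · 2
0 · 0 · 3 · 2
1 · 2 · 3 · 1
1 · 0 · 1 · 0
step 2: 2 · 0 · 0 · 2
2 · 0 · 3 · 2
0 · 3 · 1 · 2
0 · 0 · 3 · 2
1 · 2 · 3 · 2
1 · 0 · 1 · 0
step 3: 2 · 0 · 0 · 2
2 · 0 · 3 · 2
0 · 3 · 1 · 2
0 · 0 · 3 · 2
1 · 2 · 3 · 3
1 · 0 · 1 · 0
step 4: 2 · 0 · 0 · 2
2 · 0 · 3 · 2
0 · 3 · 2 · 3
0 · 1 · 1 · 0
1 · 3 · 1 · 2
1 · 0 · 2 · 1
step 5: 2 · 0 · 0 · 2
2 · 0 · 3 · 2
0 · 3 · 2 · 3
0 · 1 · 1 · 0
1 · 3 · 1 · 3
1 · 0 · 2 · 1
step 6: 2 · 0 · 0 · 2
2 · 0 · 3 · 2
0 · 3 · 2 · 3
0 · 1 · 1 · 1
1 · 3 · 2 · 0
1 · 0 · 2 · 2
step 7: 2 · 0 · 0 · 2
2 · 0 · 3 · 2
0 · 3 · 2 · 3
0 · 1 · 1 · 1
1 · 3 · 2 · 1
1 · 0 · 2 · 2
step 8: 2 · 0 · 0 · 2
2 · 0 · 3 · 2
0 · 3 · 2 · 3
0 · 1 · 1 · 1
1 · 3 · 2 · 2
1 · 0 · 2 · 2
step 9: 2 · 0 · 0 · 2
2 · 0 · 3 · 2
0 · 3 · 2 · 3
0 · 1 · 1 · 1
1 · 3 · 2 · 3
1 · 0 · 2 · 2
step 10: 2 · 0 · 0 · 2
2 · 0 · 3 · 2
0 · 3 · 2 · 3
0 · 1 · 1 · 2
1 · 3 · 3 · 0
1 · 0 · 2 · 3
step 11: 2 · 0 · 0 · 2
2 · 0 · 3 · 2
0 · 3 · 2 · 3
0 · 1 · 1 · 2
1 · 3 · 3 · 1
1 · 0 · 2 · 3
step 12: 2 · 0 · 0 · 2
2 · 0 · 3 · 2
0 · 3 · 2 · 3
0 · 1 · 1 · 2
1 · 3 · 3 · 2
1 · 0 · 2 · 3
step 13: 2 · 0 · 0 · 2
2 · 0 · 3 · 2
0 · 3 · 2 · 3
0 · 1 · 1 · 2
1 · 3 · 3 · 3
1 · 0 · 2 · 3
step 14: 2 · 0 · 0 · 2
2 · 0 · 3 · 2
0 · 3 · 2 · 3
0 · 2 · 2 · 3
2 · 0 · 2 · 2
1 · 2 · 0 · 1
step 15: 2 · 0 · 0 · 2
2 · 0 · 3 · 2
0 · 3 · 2 · 3
0 · 2 · 2 · 3
2 · 0 · 2 · 3
1 · 2 · 0 · 1
step 16: 2 · 0 · 0 · 2
2 · 0 · 3 · 3
0 · 3 · 3 · 0
0 · 2 · 3 · 1
2 · 0 · 3 · 1
1 · 2 · 0 · 2
step 17: 2 · 0 · 0 · 2
2 · 0 · 3 · 3
0 · 3 · 3 · 0
0 · 2 · 3 · 1
2 · 0 · 3 · 2
1 · 2 · 0 · 2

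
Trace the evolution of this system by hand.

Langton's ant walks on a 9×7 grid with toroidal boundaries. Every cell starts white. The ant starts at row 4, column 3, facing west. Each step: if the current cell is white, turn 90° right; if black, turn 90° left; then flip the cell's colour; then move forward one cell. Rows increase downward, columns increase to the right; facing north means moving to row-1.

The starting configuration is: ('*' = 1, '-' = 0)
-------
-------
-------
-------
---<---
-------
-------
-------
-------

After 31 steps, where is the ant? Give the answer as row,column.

6,4

gen 0: -------
-------
-------
-------
---<---
-------
-------
-------
-------
gen 1: -------
-------
-------
---^---
---*---
-------
-------
-------
-------
gen 2: -------
-------
-------
---*>--
---*---
-------
-------
-------
-------
gen 3: -------
-------
-------
---**--
---*v--
-------
-------
-------
-------
gen 4: -------
-------
-------
---**--
---<*--
-------
-------
-------
-------
gen 5: -------
-------
-------
---**--
----*--
---v---
-------
-------
-------
gen 6: -------
-------
-------
---**--
----*--
--<*---
-------
-------
-------
gen 7: -------
-------
-------
---**--
--^-*--
--**---
-------
-------
-------
gen 8: -------
-------
-------
---**--
--*>*--
--**---
-------
-------
-------
gen 9: -------
-------
-------
---**--
--***--
--*v---
-------
-------
-------
gen 10: -------
-------
-------
---**--
--***--
--*->--
-------
-------
-------
gen 11: -------
-------
-------
---**--
--***--
--*-*--
----v--
-------
-------
gen 12: -------
-------
-------
---**--
--***--
--*-*--
---<*--
-------
-------
gen 13: -------
-------
-------
---**--
--***--
--*^*--
---**--
-------
-------
gen 14: -------
-------
-------
---**--
--***--
--**>--
---**--
-------
-------
gen 15: -------
-------
-------
---**--
--**^--
--**---
---**--
-------
-------
gen 16: -------
-------
-------
---**--
--*<---
--**---
---**--
-------
-------
gen 17: -------
-------
-------
---**--
--*----
--*v---
---**--
-------
-------
gen 18: -------
-------
-------
---**--
--*----
--*->--
---**--
-------
-------
gen 19: -------
-------
-------
---**--
--*----
--*-*--
---*v--
-------
-------
gen 20: -------
-------
-------
---**--
--*----
--*-*--
---*->-
-------
-------
gen 21: -------
-------
-------
---**--
--*----
--*-*--
---*-*-
-----v-
-------
gen 22: -------
-------
-------
---**--
--*----
--*-*--
---*-*-
----<*-
-------
gen 23: -------
-------
-------
---**--
--*----
--*-*--
---*^*-
----**-
-------
gen 24: -------
-------
-------
---**--
--*----
--*-*--
---**>-
----**-
-------
gen 25: -------
-------
-------
---**--
--*----
--*-*^-
---**--
----**-
-------
gen 26: -------
-------
-------
---**--
--*----
--*-**>
---**--
----**-
-------
gen 27: -------
-------
-------
---**--
--*----
--*-***
---**-v
----**-
-------
gen 28: -------
-------
-------
---**--
--*----
--*-***
---**<*
----**-
-------
gen 29: -------
-------
-------
---**--
--*----
--*-*^*
---****
----**-
-------
gen 30: -------
-------
-------
---**--
--*----
--*-<-*
---****
----**-
-------
gen 31: -------
-------
-------
---**--
--*----
--*---*
---*v**
----**-
-------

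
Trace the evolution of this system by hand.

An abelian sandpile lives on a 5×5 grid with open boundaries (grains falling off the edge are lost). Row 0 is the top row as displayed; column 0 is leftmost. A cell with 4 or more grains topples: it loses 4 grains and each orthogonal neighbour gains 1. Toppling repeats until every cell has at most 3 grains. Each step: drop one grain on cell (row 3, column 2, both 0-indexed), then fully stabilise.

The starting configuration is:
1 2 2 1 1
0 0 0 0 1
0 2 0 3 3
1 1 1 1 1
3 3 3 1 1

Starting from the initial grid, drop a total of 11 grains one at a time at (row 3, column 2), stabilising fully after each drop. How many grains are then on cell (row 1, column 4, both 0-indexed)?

0) 1 2 2 1 1
0 0 0 0 1
0 2 0 3 3
1 1 1 1 1
3 3 3 1 1
1) 1 2 2 1 1
0 0 0 0 1
0 2 0 3 3
1 1 2 1 1
3 3 3 1 1
2) 1 2 2 1 1
0 0 0 0 1
0 2 0 3 3
1 1 3 1 1
3 3 3 1 1
3) 1 2 2 1 1
0 0 0 0 1
0 2 1 3 3
2 3 1 2 1
0 1 1 2 1
4) 1 2 2 1 1
0 0 0 0 1
0 2 1 3 3
2 3 2 2 1
0 1 1 2 1
5) 1 2 2 1 1
0 0 0 0 1
0 2 1 3 3
2 3 3 2 1
0 1 1 2 1
6) 1 2 2 1 1
0 0 0 0 1
0 3 2 3 3
3 0 1 3 1
0 2 2 2 1
7) 1 2 2 1 1
0 0 0 0 1
0 3 2 3 3
3 0 2 3 1
0 2 2 2 1
8) 1 2 2 1 1
0 0 0 0 1
0 3 2 3 3
3 0 3 3 1
0 2 2 2 1
9) 1 2 2 1 1
0 1 1 1 2
1 0 1 2 0
3 2 2 1 3
0 2 3 3 1
10) 1 2 2 1 1
0 1 1 1 2
1 0 1 2 0
3 2 3 1 3
0 2 3 3 1
11) 1 2 2 1 1
0 1 1 1 2
1 0 2 2 0
3 3 1 3 3
0 3 1 0 2

2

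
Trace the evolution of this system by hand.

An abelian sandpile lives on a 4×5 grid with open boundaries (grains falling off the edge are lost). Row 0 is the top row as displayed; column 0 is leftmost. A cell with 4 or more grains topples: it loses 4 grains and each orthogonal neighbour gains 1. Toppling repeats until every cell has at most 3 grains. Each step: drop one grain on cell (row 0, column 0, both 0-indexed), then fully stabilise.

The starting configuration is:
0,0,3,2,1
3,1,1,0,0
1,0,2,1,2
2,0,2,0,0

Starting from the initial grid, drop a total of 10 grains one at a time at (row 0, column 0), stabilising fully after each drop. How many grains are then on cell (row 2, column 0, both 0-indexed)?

t=0: 0,0,3,2,1
3,1,1,0,0
1,0,2,1,2
2,0,2,0,0
t=1: 1,0,3,2,1
3,1,1,0,0
1,0,2,1,2
2,0,2,0,0
t=2: 2,0,3,2,1
3,1,1,0,0
1,0,2,1,2
2,0,2,0,0
t=3: 3,0,3,2,1
3,1,1,0,0
1,0,2,1,2
2,0,2,0,0
t=4: 1,1,3,2,1
0,2,1,0,0
2,0,2,1,2
2,0,2,0,0
t=5: 2,1,3,2,1
0,2,1,0,0
2,0,2,1,2
2,0,2,0,0
t=6: 3,1,3,2,1
0,2,1,0,0
2,0,2,1,2
2,0,2,0,0
t=7: 0,2,3,2,1
1,2,1,0,0
2,0,2,1,2
2,0,2,0,0
t=8: 1,2,3,2,1
1,2,1,0,0
2,0,2,1,2
2,0,2,0,0
t=9: 2,2,3,2,1
1,2,1,0,0
2,0,2,1,2
2,0,2,0,0
t=10: 3,2,3,2,1
1,2,1,0,0
2,0,2,1,2
2,0,2,0,0

2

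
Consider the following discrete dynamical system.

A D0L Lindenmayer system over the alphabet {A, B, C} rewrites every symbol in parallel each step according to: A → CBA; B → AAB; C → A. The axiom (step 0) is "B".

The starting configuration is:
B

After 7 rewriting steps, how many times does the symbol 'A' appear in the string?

t=0: B
t=1: AAB
t=2: CBACBAAAB
t=3: AAABCBAAAABCBACBACBAAAB
t=4: CBACBACBAAABAAABCBACBACBACBAAABAAABCBAAAABCBAAAABCBACBACBAAAB
t=5: AAABCBAAAABCBAAAABCBACBACBAAABCBACBACBAAABAAABCBAAAABCBAAA…CBACBAAABAAABCBACBACBACBAAABAAABCBAAAABCBAAAABCBACBACBAAAB  (len 159)
t=6: CBACBACBAAABAAABCBACBACBACBAAABAAABCBACBACBACBAAABAAABCBAA…CBACBAAABAAABCBACBACBACBAAABAAABCBAAAABCBAAAABCBACBACBAAAB  (len 417)
t=7: AAABCBAAAABCBAAAABCBACBACBAAABCBACBACBAAABAAABCBAAAABCBAAA…CBACBAAABAAABCBACBACBACBAAABAAABCBAAAABCBAAAABCBACBACBAAAB  (len 1091)

546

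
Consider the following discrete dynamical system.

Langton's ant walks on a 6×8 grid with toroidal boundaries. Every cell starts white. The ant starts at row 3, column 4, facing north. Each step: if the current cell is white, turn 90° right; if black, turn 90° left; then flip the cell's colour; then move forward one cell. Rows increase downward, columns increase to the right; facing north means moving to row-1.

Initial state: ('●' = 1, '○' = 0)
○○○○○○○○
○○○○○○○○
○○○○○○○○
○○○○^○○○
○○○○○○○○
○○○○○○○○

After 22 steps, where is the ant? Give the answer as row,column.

gen 0: ○○○○○○○○
○○○○○○○○
○○○○○○○○
○○○○^○○○
○○○○○○○○
○○○○○○○○
gen 1: ○○○○○○○○
○○○○○○○○
○○○○○○○○
○○○○●>○○
○○○○○○○○
○○○○○○○○
gen 2: ○○○○○○○○
○○○○○○○○
○○○○○○○○
○○○○●●○○
○○○○○v○○
○○○○○○○○
gen 3: ○○○○○○○○
○○○○○○○○
○○○○○○○○
○○○○●●○○
○○○○<●○○
○○○○○○○○
gen 4: ○○○○○○○○
○○○○○○○○
○○○○○○○○
○○○○^●○○
○○○○●●○○
○○○○○○○○
gen 5: ○○○○○○○○
○○○○○○○○
○○○○○○○○
○○○<○●○○
○○○○●●○○
○○○○○○○○
gen 6: ○○○○○○○○
○○○○○○○○
○○○^○○○○
○○○●○●○○
○○○○●●○○
○○○○○○○○
gen 7: ○○○○○○○○
○○○○○○○○
○○○●>○○○
○○○●○●○○
○○○○●●○○
○○○○○○○○
gen 8: ○○○○○○○○
○○○○○○○○
○○○●●○○○
○○○●v●○○
○○○○●●○○
○○○○○○○○
gen 9: ○○○○○○○○
○○○○○○○○
○○○●●○○○
○○○<●●○○
○○○○●●○○
○○○○○○○○
gen 10: ○○○○○○○○
○○○○○○○○
○○○●●○○○
○○○○●●○○
○○○v●●○○
○○○○○○○○
gen 11: ○○○○○○○○
○○○○○○○○
○○○●●○○○
○○○○●●○○
○○<●●●○○
○○○○○○○○
gen 12: ○○○○○○○○
○○○○○○○○
○○○●●○○○
○○^○●●○○
○○●●●●○○
○○○○○○○○
gen 13: ○○○○○○○○
○○○○○○○○
○○○●●○○○
○○●>●●○○
○○●●●●○○
○○○○○○○○
gen 14: ○○○○○○○○
○○○○○○○○
○○○●●○○○
○○●●●●○○
○○●v●●○○
○○○○○○○○
gen 15: ○○○○○○○○
○○○○○○○○
○○○●●○○○
○○●●●●○○
○○●○>●○○
○○○○○○○○
gen 16: ○○○○○○○○
○○○○○○○○
○○○●●○○○
○○●●^●○○
○○●○○●○○
○○○○○○○○
gen 17: ○○○○○○○○
○○○○○○○○
○○○●●○○○
○○●<○●○○
○○●○○●○○
○○○○○○○○
gen 18: ○○○○○○○○
○○○○○○○○
○○○●●○○○
○○●○○●○○
○○●v○●○○
○○○○○○○○
gen 19: ○○○○○○○○
○○○○○○○○
○○○●●○○○
○○●○○●○○
○○<●○●○○
○○○○○○○○
gen 20: ○○○○○○○○
○○○○○○○○
○○○●●○○○
○○●○○●○○
○○○●○●○○
○○v○○○○○
gen 21: ○○○○○○○○
○○○○○○○○
○○○●●○○○
○○●○○●○○
○○○●○●○○
○<●○○○○○
gen 22: ○○○○○○○○
○○○○○○○○
○○○●●○○○
○○●○○●○○
○^○●○●○○
○●●○○○○○

4,1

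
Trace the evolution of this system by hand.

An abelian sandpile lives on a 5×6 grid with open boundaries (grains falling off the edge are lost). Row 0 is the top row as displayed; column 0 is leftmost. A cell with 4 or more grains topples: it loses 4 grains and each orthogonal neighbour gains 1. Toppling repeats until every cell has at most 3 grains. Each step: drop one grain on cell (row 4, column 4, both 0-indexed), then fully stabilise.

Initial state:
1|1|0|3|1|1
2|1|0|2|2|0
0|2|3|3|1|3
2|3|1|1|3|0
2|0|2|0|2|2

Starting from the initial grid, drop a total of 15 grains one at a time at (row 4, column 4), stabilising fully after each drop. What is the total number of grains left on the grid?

47

t=0: 1|1|0|3|1|1
2|1|0|2|2|0
0|2|3|3|1|3
2|3|1|1|3|0
2|0|2|0|2|2
t=1: 1|1|0|3|1|1
2|1|0|2|2|0
0|2|3|3|1|3
2|3|1|1|3|0
2|0|2|0|3|2
t=2: 1|1|0|3|1|1
2|1|0|2|2|0
0|2|3|3|2|3
2|3|1|2|0|1
2|0|2|1|1|3
t=3: 1|1|0|3|1|1
2|1|0|2|2|0
0|2|3|3|2|3
2|3|1|2|0|1
2|0|2|1|2|3
t=4: 1|1|0|3|1|1
2|1|0|2|2|0
0|2|3|3|2|3
2|3|1|2|0|1
2|0|2|1|3|3
t=5: 1|1|0|3|1|1
2|1|0|2|2|0
0|2|3|3|2|3
2|3|1|2|1|2
2|0|2|2|1|0
t=6: 1|1|0|3|1|1
2|1|0|2|2|0
0|2|3|3|2|3
2|3|1|2|1|2
2|0|2|2|2|0
t=7: 1|1|0|3|1|1
2|1|0|2|2|0
0|2|3|3|2|3
2|3|1|2|1|2
2|0|2|2|3|0
t=8: 1|1|0|3|1|1
2|1|0|2|2|0
0|2|3|3|2|3
2|3|1|2|2|2
2|0|2|3|0|1
t=9: 1|1|0|3|1|1
2|1|0|2|2|0
0|2|3|3|2|3
2|3|1|2|2|2
2|0|2|3|1|1
t=10: 1|1|0|3|1|1
2|1|0|2|2|0
0|2|3|3|2|3
2|3|1|2|2|2
2|0|2|3|2|1
t=11: 1|1|0|3|1|1
2|1|0|2|2|0
0|2|3|3|2|3
2|3|1|2|2|2
2|0|2|3|3|1
t=12: 1|1|0|3|1|1
2|1|0|2|2|0
0|2|3|3|2|3
2|3|1|3|3|2
2|0|3|0|1|2
t=13: 1|1|0|3|1|1
2|1|0|2|2|0
0|2|3|3|2|3
2|3|1|3|3|2
2|0|3|0|2|2
t=14: 1|1|0|3|1|1
2|1|0|2|2|0
0|2|3|3|2|3
2|3|1|3|3|2
2|0|3|0|3|2
t=15: 1|1|0|3|1|1
2|1|1|3|3|1
0|3|0|2|1|1
2|3|3|1|3|1
2|0|3|2|2|0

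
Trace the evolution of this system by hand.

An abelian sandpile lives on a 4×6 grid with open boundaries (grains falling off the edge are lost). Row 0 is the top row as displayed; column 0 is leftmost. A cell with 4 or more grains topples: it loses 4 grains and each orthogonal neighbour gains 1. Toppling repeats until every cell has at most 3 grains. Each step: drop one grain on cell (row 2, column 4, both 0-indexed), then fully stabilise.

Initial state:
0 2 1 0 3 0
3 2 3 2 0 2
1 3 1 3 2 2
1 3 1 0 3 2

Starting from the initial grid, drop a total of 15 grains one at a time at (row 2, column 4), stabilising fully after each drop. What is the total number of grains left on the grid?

43

k=0  0 2 1 0 3 0
3 2 3 2 0 2
1 3 1 3 2 2
1 3 1 0 3 2
k=1  0 2 1 0 3 0
3 2 3 2 0 2
1 3 1 3 3 2
1 3 1 0 3 2
k=2  0 2 1 0 3 0
3 2 3 3 1 2
1 3 2 0 2 3
1 3 1 2 0 3
k=3  0 2 1 0 3 0
3 2 3 3 1 2
1 3 2 0 3 3
1 3 1 2 0 3
k=4  0 2 1 0 3 0
3 2 3 3 2 3
1 3 2 1 1 1
1 3 1 2 2 0
k=5  0 2 1 0 3 0
3 2 3 3 2 3
1 3 2 1 2 1
1 3 1 2 2 0
k=6  0 2 1 0 3 0
3 2 3 3 2 3
1 3 2 1 3 1
1 3 1 2 2 0
k=7  0 2 1 0 3 0
3 2 3 3 3 3
1 3 2 2 0 2
1 3 1 2 3 0
k=8  0 2 1 0 3 0
3 2 3 3 3 3
1 3 2 2 1 2
1 3 1 2 3 0
k=9  0 2 1 0 3 0
3 2 3 3 3 3
1 3 2 2 2 2
1 3 1 2 3 0
k=10  0 2 1 0 3 0
3 2 3 3 3 3
1 3 2 2 3 2
1 3 1 2 3 0
k=11  1 3 2 2 1 2
0 1 2 3 0 2
3 2 2 3 1 1
2 1 0 1 2 2
k=12  1 3 2 2 1 2
0 1 2 3 0 2
3 2 2 3 2 1
2 1 0 1 2 2
k=13  1 3 2 2 1 2
0 1 2 3 0 2
3 2 2 3 3 1
2 1 0 1 2 2
k=14  1 3 2 3 1 2
0 1 3 0 2 2
3 2 3 1 1 2
2 1 0 2 3 2
k=15  1 3 2 3 1 2
0 1 3 0 2 2
3 2 3 1 2 2
2 1 0 2 3 2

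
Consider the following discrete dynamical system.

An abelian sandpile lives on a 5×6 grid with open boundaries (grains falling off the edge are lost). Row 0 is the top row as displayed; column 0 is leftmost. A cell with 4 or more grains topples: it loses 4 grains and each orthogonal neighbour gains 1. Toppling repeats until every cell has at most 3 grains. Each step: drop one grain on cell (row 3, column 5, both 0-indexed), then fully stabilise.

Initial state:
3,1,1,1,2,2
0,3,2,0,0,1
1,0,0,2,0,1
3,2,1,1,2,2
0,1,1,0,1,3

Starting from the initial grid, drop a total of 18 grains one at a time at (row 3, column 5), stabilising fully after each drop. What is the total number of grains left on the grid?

43

t=0: 3,1,1,1,2,2
0,3,2,0,0,1
1,0,0,2,0,1
3,2,1,1,2,2
0,1,1,0,1,3
t=1: 3,1,1,1,2,2
0,3,2,0,0,1
1,0,0,2,0,1
3,2,1,1,2,3
0,1,1,0,1,3
t=2: 3,1,1,1,2,2
0,3,2,0,0,1
1,0,0,2,0,2
3,2,1,1,3,1
0,1,1,0,2,0
t=3: 3,1,1,1,2,2
0,3,2,0,0,1
1,0,0,2,0,2
3,2,1,1,3,2
0,1,1,0,2,0
t=4: 3,1,1,1,2,2
0,3,2,0,0,1
1,0,0,2,0,2
3,2,1,1,3,3
0,1,1,0,2,0
t=5: 3,1,1,1,2,2
0,3,2,0,0,1
1,0,0,2,1,3
3,2,1,2,0,1
0,1,1,0,3,1
t=6: 3,1,1,1,2,2
0,3,2,0,0,1
1,0,0,2,1,3
3,2,1,2,0,2
0,1,1,0,3,1
t=7: 3,1,1,1,2,2
0,3,2,0,0,1
1,0,0,2,1,3
3,2,1,2,0,3
0,1,1,0,3,1
t=8: 3,1,1,1,2,2
0,3,2,0,0,2
1,0,0,2,2,0
3,2,1,2,1,1
0,1,1,0,3,2
t=9: 3,1,1,1,2,2
0,3,2,0,0,2
1,0,0,2,2,0
3,2,1,2,1,2
0,1,1,0,3,2
t=10: 3,1,1,1,2,2
0,3,2,0,0,2
1,0,0,2,2,0
3,2,1,2,1,3
0,1,1,0,3,2
t=11: 3,1,1,1,2,2
0,3,2,0,0,2
1,0,0,2,2,1
3,2,1,2,2,0
0,1,1,0,3,3
t=12: 3,1,1,1,2,2
0,3,2,0,0,2
1,0,0,2,2,1
3,2,1,2,2,1
0,1,1,0,3,3
t=13: 3,1,1,1,2,2
0,3,2,0,0,2
1,0,0,2,2,1
3,2,1,2,2,2
0,1,1,0,3,3
t=14: 3,1,1,1,2,2
0,3,2,0,0,2
1,0,0,2,2,1
3,2,1,2,2,3
0,1,1,0,3,3
t=15: 3,1,1,1,2,2
0,3,2,0,0,2
1,0,0,2,3,2
3,2,1,3,0,2
0,1,1,1,1,1
t=16: 3,1,1,1,2,2
0,3,2,0,0,2
1,0,0,2,3,2
3,2,1,3,0,3
0,1,1,1,1,1
t=17: 3,1,1,1,2,2
0,3,2,0,0,2
1,0,0,2,3,3
3,2,1,3,1,0
0,1,1,1,1,2
t=18: 3,1,1,1,2,2
0,3,2,0,0,2
1,0,0,2,3,3
3,2,1,3,1,1
0,1,1,1,1,2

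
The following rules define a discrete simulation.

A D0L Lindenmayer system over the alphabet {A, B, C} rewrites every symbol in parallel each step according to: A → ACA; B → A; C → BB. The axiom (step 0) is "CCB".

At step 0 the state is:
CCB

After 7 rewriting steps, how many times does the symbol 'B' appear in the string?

[0] CCB
[1] BBBBA
[2] AAAAACA
[3] ACAACAACAACAACABBACA
[4] ACABBACAACABBACAACABBACAACABBACAACABBACAAAACABBACA
[5] ACABBACAAAACABBACAACABBACAAAACABBACAACABBACAAAACABBACAACABBACAAAACABBACAACABBACAAAACABBACAACAACAACABBACAAAACABBACA
[6] ACABBACAAAACABBACAACAACAACABBACAAAACABBACAACABBACAAAACABBA…ACABBACAACABBACAACABBACAAAACABBACAACAACAACABBACAAAACABBACA  (len 268)
[7] ACABBACAAAACABBACAACAACAACABBACAAAACABBACAACABBACAACABBACA…ACABBACAACABBACAACABBACAAAACABBACAACAACAACABBACAAAACABBACA  (len 636)

128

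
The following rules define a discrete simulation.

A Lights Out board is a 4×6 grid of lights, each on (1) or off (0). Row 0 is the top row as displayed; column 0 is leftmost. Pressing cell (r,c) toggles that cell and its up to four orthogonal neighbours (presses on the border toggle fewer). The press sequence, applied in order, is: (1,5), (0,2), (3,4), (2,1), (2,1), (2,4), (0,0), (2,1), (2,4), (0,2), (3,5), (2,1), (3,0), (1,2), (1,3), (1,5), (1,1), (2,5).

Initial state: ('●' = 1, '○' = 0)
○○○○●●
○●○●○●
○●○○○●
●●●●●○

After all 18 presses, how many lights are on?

16

t=0: ○○○○●●
○●○●○●
○●○○○●
●●●●●○
t=1: ○○○○●○
○●○●●○
○●○○○○
●●●●●○
t=2: ○●●●●○
○●●●●○
○●○○○○
●●●●●○
t=3: ○●●●●○
○●●●●○
○●○○●○
●●●○○●
t=4: ○●●●●○
○○●●●○
●○●○●○
●○●○○●
t=5: ○●●●●○
○●●●●○
○●○○●○
●●●○○●
t=6: ○●●●●○
○●●●○○
○●○●○●
●●●○●●
t=7: ●○●●●○
●●●●○○
○●○●○●
●●●○●●
t=8: ●○●●●○
●○●●○○
●○●●○●
●○●○●●
t=9: ●○●●●○
●○●●●○
●○●○●○
●○●○○●
t=10: ●●○○●○
●○○●●○
●○●○●○
●○●○○●
t=11: ●●○○●○
●○○●●○
●○●○●●
●○●○●○
t=12: ●●○○●○
●●○●●○
○●○○●●
●●●○●○
t=13: ●●○○●○
●●○●●○
●●○○●●
○○●○●○
t=14: ●●●○●○
●○●○●○
●●●○●●
○○●○●○
t=15: ●●●●●○
●○○●○○
●●●●●●
○○●○●○
t=16: ●●●●●●
●○○●●●
●●●●●○
○○●○●○
t=17: ●○●●●●
○●●●●●
●○●●●○
○○●○●○
t=18: ●○●●●●
○●●●●○
●○●●○●
○○●○●●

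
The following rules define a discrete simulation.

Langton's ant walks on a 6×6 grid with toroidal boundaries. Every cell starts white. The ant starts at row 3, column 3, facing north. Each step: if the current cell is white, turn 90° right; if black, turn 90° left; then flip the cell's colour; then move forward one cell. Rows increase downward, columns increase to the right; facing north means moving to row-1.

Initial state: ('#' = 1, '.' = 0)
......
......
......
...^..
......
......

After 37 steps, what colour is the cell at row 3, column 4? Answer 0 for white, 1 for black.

1

[0] ......
......
......
...^..
......
......
[1] ......
......
......
...#>.
......
......
[2] ......
......
......
...##.
....v.
......
[3] ......
......
......
...##.
...<#.
......
[4] ......
......
......
...^#.
...##.
......
[5] ......
......
......
..<.#.
...##.
......
[6] ......
......
..^...
..#.#.
...##.
......
[7] ......
......
..#>..
..#.#.
...##.
......
[8] ......
......
..##..
..#v#.
...##.
......
[9] ......
......
..##..
..<##.
...##.
......
[10] ......
......
..##..
...##.
..v##.
......
[11] ......
......
..##..
...##.
.<###.
......
[12] ......
......
..##..
.^.##.
.####.
......
[13] ......
......
..##..
.#>##.
.####.
......
[14] ......
......
..##..
.####.
.#v##.
......
[15] ......
......
..##..
.####.
.#.>#.
......
[16] ......
......
..##..
.##^#.
.#..#.
......
[17] ......
......
..##..
.#<.#.
.#..#.
......
[18] ......
......
..##..
.#..#.
.#v.#.
......
[19] ......
......
..##..
.#..#.
.<#.#.
......
[20] ......
......
..##..
.#..#.
..#.#.
.v....
[21] ......
......
..##..
.#..#.
..#.#.
<#....
[22] ......
......
..##..
.#..#.
^.#.#.
##....
[23] ......
......
..##..
.#..#.
#>#.#.
##....
[24] ......
......
..##..
.#..#.
###.#.
#v....
[25] ......
......
..##..
.#..#.
###.#.
#.>...
[26] ..v...
......
..##..
.#..#.
###.#.
#.#...
[27] .<#...
......
..##..
.#..#.
###.#.
#.#...
[28] .##...
......
..##..
.#..#.
###.#.
#^#...
[29] .##...
......
..##..
.#..#.
###.#.
##>...
[30] .##...
......
..##..
.#..#.
##^.#.
##....
[31] .##...
......
..##..
.#..#.
#<..#.
##....
[32] .##...
......
..##..
.#..#.
#...#.
#v....
[33] .##...
......
..##..
.#..#.
#...#.
#.>...
[34] .#v...
......
..##..
.#..#.
#...#.
#.#...
[35] .#.>..
......
..##..
.#..#.
#...#.
#.#...
[36] .#.#..
...v..
..##..
.#..#.
#...#.
#.#...
[37] .#.#..
..<#..
..##..
.#..#.
#...#.
#.#...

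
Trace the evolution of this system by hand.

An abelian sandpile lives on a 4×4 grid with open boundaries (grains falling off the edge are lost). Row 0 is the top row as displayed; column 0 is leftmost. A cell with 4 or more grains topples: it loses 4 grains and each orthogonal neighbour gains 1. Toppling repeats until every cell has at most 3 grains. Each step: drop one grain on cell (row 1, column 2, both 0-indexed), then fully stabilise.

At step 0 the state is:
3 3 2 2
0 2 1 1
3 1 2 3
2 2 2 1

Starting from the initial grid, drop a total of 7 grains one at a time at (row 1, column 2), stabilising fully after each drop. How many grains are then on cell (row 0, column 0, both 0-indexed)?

[0] 3 3 2 2
0 2 1 1
3 1 2 3
2 2 2 1
[1] 3 3 2 2
0 2 2 1
3 1 2 3
2 2 2 1
[2] 3 3 2 2
0 2 3 1
3 1 2 3
2 2 2 1
[3] 3 3 3 2
0 3 0 2
3 1 3 3
2 2 2 1
[4] 3 3 3 2
0 3 1 2
3 1 3 3
2 2 2 1
[5] 3 3 3 2
0 3 2 2
3 1 3 3
2 2 2 1
[6] 3 3 3 2
0 3 3 2
3 1 3 3
2 2 2 1
[7] 0 2 3 0
2 2 0 2
3 3 2 1
2 2 3 2

0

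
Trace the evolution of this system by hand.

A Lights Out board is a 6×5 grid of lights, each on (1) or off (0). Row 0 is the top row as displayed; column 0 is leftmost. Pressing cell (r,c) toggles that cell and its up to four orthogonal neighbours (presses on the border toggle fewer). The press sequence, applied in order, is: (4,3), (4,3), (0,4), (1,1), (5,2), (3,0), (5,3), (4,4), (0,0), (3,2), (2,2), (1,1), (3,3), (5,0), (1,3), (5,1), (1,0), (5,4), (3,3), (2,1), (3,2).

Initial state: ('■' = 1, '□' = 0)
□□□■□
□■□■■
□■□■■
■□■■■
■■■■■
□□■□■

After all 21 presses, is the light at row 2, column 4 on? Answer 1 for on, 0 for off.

1

step 0: □□□■□
□■□■■
□■□■■
■□■■■
■■■■■
□□■□■
step 1: □□□■□
□■□■■
□■□■■
■□■□■
■■□□□
□□■■■
step 2: □□□■□
□■□■■
□■□■■
■□■■■
■■■■■
□□■□■
step 3: □□□□■
□■□■□
□■□■■
■□■■■
■■■■■
□□■□■
step 4: □■□□■
■□■■□
□□□■■
■□■■■
■■■■■
□□■□■
step 5: □■□□■
■□■■□
□□□■■
■□■■■
■■□■■
□■□■■
step 6: □■□□■
■□■■□
■□□■■
□■■■■
□■□■■
□■□■■
step 7: □■□□■
■□■■□
■□□■■
□■■■■
□■□□■
□■■□□
step 8: □■□□■
■□■■□
■□□■■
□■■■□
□■□■□
□■■□■
step 9: ■□□□■
□□■■□
■□□■■
□■■■□
□■□■□
□■■□■
step 10: ■□□□■
□□■■□
■□■■■
□□□□□
□■■■□
□■■□■
step 11: ■□□□■
□□□■□
■■□□■
□□■□□
□■■■□
□■■□■
step 12: ■■□□■
■■■■□
■□□□■
□□■□□
□■■■□
□■■□■
step 13: ■■□□■
■■■■□
■□□■■
□□□■■
□■■□□
□■■□■
step 14: ■■□□■
■■■■□
■□□■■
□□□■■
■■■□□
■□■□■
step 15: ■■□■■
■■□□■
■□□□■
□□□■■
■■■□□
■□■□■
step 16: ■■□■■
■■□□■
■□□□■
□□□■■
■□■□□
□■□□■
step 17: □■□■■
□□□□■
□□□□■
□□□■■
■□■□□
□■□□■
step 18: □■□■■
□□□□■
□□□□■
□□□■■
■□■□■
□■□■□
step 19: □■□■■
□□□□■
□□□■■
□□■□□
■□■■■
□■□■□
step 20: □■□■■
□■□□■
■■■■■
□■■□□
■□■■■
□■□■□
step 21: □■□■■
□■□□■
■■□■■
□□□■□
■□□■■
□■□■□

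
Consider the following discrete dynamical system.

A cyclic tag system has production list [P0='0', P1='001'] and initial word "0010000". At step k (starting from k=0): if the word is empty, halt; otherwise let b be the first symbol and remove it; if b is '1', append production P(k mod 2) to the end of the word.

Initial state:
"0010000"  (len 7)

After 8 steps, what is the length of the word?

k=0  "0010000"  (len 7)
k=1  "010000"  (len 6)
k=2  "10000"  (len 5)
k=3  "00000"  (len 5)
k=4  "0000"  (len 4)
k=5  "000"  (len 3)
k=6  "00"  (len 2)
k=7  "0"  (len 1)
k=8  (halted — word empty)

0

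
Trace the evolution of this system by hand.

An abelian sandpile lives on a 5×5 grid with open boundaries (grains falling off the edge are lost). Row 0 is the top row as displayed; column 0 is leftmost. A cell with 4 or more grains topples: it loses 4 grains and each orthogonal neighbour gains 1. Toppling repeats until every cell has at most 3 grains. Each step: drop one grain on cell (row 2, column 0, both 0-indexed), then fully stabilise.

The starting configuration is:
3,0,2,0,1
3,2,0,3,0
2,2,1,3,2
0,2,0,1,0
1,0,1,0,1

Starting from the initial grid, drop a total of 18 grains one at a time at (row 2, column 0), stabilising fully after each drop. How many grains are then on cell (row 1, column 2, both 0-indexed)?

0) 3,0,2,0,1
3,2,0,3,0
2,2,1,3,2
0,2,0,1,0
1,0,1,0,1
1) 3,0,2,0,1
3,2,0,3,0
3,2,1,3,2
0,2,0,1,0
1,0,1,0,1
2) 0,1,2,0,1
1,3,0,3,0
1,3,1,3,2
1,2,0,1,0
1,0,1,0,1
3) 0,1,2,0,1
1,3,0,3,0
2,3,1,3,2
1,2,0,1,0
1,0,1,0,1
4) 0,1,2,0,1
1,3,0,3,0
3,3,1,3,2
1,2,0,1,0
1,0,1,0,1
5) 0,2,2,0,1
3,0,1,3,0
1,1,2,3,2
2,3,0,1,0
1,0,1,0,1
6) 0,2,2,0,1
3,0,1,3,0
2,1,2,3,2
2,3,0,1,0
1,0,1,0,1
7) 0,2,2,0,1
3,0,1,3,0
3,1,2,3,2
2,3,0,1,0
1,0,1,0,1
8) 1,2,2,0,1
0,1,1,3,0
1,2,2,3,2
3,3,0,1,0
1,0,1,0,1
9) 1,2,2,0,1
0,1,1,3,0
2,2,2,3,2
3,3,0,1,0
1,0,1,0,1
10) 1,2,2,0,1
0,1,1,3,0
3,2,2,3,2
3,3,0,1,0
1,0,1,0,1
11) 1,2,2,0,1
1,2,1,3,0
2,0,3,3,2
1,1,1,1,0
2,1,1,0,1
12) 1,2,2,0,1
1,2,1,3,0
3,0,3,3,2
1,1,1,1,0
2,1,1,0,1
13) 1,2,2,0,1
2,2,1,3,0
0,1,3,3,2
2,1,1,1,0
2,1,1,0,1
14) 1,2,2,0,1
2,2,1,3,0
1,1,3,3,2
2,1,1,1,0
2,1,1,0,1
15) 1,2,2,0,1
2,2,1,3,0
2,1,3,3,2
2,1,1,1,0
2,1,1,0,1
16) 1,2,2,0,1
2,2,1,3,0
3,1,3,3,2
2,1,1,1,0
2,1,1,0,1
17) 1,2,2,0,1
3,2,1,3,0
0,2,3,3,2
3,1,1,1,0
2,1,1,0,1
18) 1,2,2,0,1
3,2,1,3,0
1,2,3,3,2
3,1,1,1,0
2,1,1,0,1

1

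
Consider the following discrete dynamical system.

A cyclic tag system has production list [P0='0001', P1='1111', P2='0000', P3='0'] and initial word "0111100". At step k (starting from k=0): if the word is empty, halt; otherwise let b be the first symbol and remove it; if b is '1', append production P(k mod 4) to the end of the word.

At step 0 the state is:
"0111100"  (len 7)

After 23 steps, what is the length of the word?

k=0  "0111100"  (len 7)
k=1  "111100"  (len 6)
k=2  "111001111"  (len 9)
k=3  "110011110000"  (len 12)
k=4  "100111100000"  (len 12)
k=5  "001111000000001"  (len 15)
k=6  "01111000000001"  (len 14)
k=7  "1111000000001"  (len 13)
k=8  "1110000000010"  (len 13)
k=9  "1100000000100001"  (len 16)
k=10  "1000000001000011111"  (len 19)
k=11  "0000000010000111110000"  (len 22)
k=12  "000000010000111110000"  (len 21)
k=13  "00000010000111110000"  (len 20)
k=14  "0000010000111110000"  (len 19)
k=15  "000010000111110000"  (len 18)
k=16  "00010000111110000"  (len 17)
k=17  "0010000111110000"  (len 16)
k=18  "010000111110000"  (len 15)
k=19  "10000111110000"  (len 14)
k=20  "00001111100000"  (len 14)
k=21  "0001111100000"  (len 13)
k=22  "001111100000"  (len 12)
k=23  "01111100000"  (len 11)

11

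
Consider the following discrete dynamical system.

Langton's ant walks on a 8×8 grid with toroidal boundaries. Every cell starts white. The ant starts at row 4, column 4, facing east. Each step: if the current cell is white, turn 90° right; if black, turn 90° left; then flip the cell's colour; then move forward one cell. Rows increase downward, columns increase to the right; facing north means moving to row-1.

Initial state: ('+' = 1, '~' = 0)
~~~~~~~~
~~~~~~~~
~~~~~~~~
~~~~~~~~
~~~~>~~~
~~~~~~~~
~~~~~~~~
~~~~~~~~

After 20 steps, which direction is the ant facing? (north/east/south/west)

west

0) ~~~~~~~~
~~~~~~~~
~~~~~~~~
~~~~~~~~
~~~~>~~~
~~~~~~~~
~~~~~~~~
~~~~~~~~
1) ~~~~~~~~
~~~~~~~~
~~~~~~~~
~~~~~~~~
~~~~+~~~
~~~~v~~~
~~~~~~~~
~~~~~~~~
2) ~~~~~~~~
~~~~~~~~
~~~~~~~~
~~~~~~~~
~~~~+~~~
~~~<+~~~
~~~~~~~~
~~~~~~~~
3) ~~~~~~~~
~~~~~~~~
~~~~~~~~
~~~~~~~~
~~~^+~~~
~~~++~~~
~~~~~~~~
~~~~~~~~
4) ~~~~~~~~
~~~~~~~~
~~~~~~~~
~~~~~~~~
~~~+>~~~
~~~++~~~
~~~~~~~~
~~~~~~~~
5) ~~~~~~~~
~~~~~~~~
~~~~~~~~
~~~~^~~~
~~~+~~~~
~~~++~~~
~~~~~~~~
~~~~~~~~
6) ~~~~~~~~
~~~~~~~~
~~~~~~~~
~~~~+>~~
~~~+~~~~
~~~++~~~
~~~~~~~~
~~~~~~~~
7) ~~~~~~~~
~~~~~~~~
~~~~~~~~
~~~~++~~
~~~+~v~~
~~~++~~~
~~~~~~~~
~~~~~~~~
8) ~~~~~~~~
~~~~~~~~
~~~~~~~~
~~~~++~~
~~~+<+~~
~~~++~~~
~~~~~~~~
~~~~~~~~
9) ~~~~~~~~
~~~~~~~~
~~~~~~~~
~~~~^+~~
~~~+++~~
~~~++~~~
~~~~~~~~
~~~~~~~~
10) ~~~~~~~~
~~~~~~~~
~~~~~~~~
~~~<~+~~
~~~+++~~
~~~++~~~
~~~~~~~~
~~~~~~~~
11) ~~~~~~~~
~~~~~~~~
~~~^~~~~
~~~+~+~~
~~~+++~~
~~~++~~~
~~~~~~~~
~~~~~~~~
12) ~~~~~~~~
~~~~~~~~
~~~+>~~~
~~~+~+~~
~~~+++~~
~~~++~~~
~~~~~~~~
~~~~~~~~
13) ~~~~~~~~
~~~~~~~~
~~~++~~~
~~~+v+~~
~~~+++~~
~~~++~~~
~~~~~~~~
~~~~~~~~
14) ~~~~~~~~
~~~~~~~~
~~~++~~~
~~~<++~~
~~~+++~~
~~~++~~~
~~~~~~~~
~~~~~~~~
15) ~~~~~~~~
~~~~~~~~
~~~++~~~
~~~~++~~
~~~v++~~
~~~++~~~
~~~~~~~~
~~~~~~~~
16) ~~~~~~~~
~~~~~~~~
~~~++~~~
~~~~++~~
~~~~>+~~
~~~++~~~
~~~~~~~~
~~~~~~~~
17) ~~~~~~~~
~~~~~~~~
~~~++~~~
~~~~^+~~
~~~~~+~~
~~~++~~~
~~~~~~~~
~~~~~~~~
18) ~~~~~~~~
~~~~~~~~
~~~++~~~
~~~<~+~~
~~~~~+~~
~~~++~~~
~~~~~~~~
~~~~~~~~
19) ~~~~~~~~
~~~~~~~~
~~~^+~~~
~~~+~+~~
~~~~~+~~
~~~++~~~
~~~~~~~~
~~~~~~~~
20) ~~~~~~~~
~~~~~~~~
~~<~+~~~
~~~+~+~~
~~~~~+~~
~~~++~~~
~~~~~~~~
~~~~~~~~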